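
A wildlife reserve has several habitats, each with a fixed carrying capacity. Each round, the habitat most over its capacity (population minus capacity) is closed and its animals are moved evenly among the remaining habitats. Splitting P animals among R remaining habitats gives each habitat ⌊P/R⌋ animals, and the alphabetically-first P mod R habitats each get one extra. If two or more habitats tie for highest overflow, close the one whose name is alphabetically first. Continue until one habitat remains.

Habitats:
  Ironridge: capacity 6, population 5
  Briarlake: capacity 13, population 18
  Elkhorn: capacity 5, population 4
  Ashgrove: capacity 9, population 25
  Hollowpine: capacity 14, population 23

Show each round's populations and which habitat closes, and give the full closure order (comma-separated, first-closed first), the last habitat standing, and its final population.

Round 1: Ashgrove=25 Briarlake=18 Elkhorn=4 Hollowpine=23 Ironridge=5 → close Ashgrove (overflow 16)
  25÷4 = 6 each, +1 to first 1
Round 2: Briarlake=25 Elkhorn=10 Hollowpine=29 Ironridge=11 → close Hollowpine (overflow 15)
  29÷3 = 9 each, +1 to first 2
Round 3: Briarlake=35 Elkhorn=20 Ironridge=20 → close Briarlake (overflow 22)
  35÷2 = 17 each, +1 to first 1
Round 4: Elkhorn=38 Ironridge=37 → close Elkhorn (overflow 33)
  38÷1 = 38 each, +1 to first 0

Closure order: Ashgrove, Hollowpine, Briarlake, Elkhorn
Last habitat: Ironridge with 75 animals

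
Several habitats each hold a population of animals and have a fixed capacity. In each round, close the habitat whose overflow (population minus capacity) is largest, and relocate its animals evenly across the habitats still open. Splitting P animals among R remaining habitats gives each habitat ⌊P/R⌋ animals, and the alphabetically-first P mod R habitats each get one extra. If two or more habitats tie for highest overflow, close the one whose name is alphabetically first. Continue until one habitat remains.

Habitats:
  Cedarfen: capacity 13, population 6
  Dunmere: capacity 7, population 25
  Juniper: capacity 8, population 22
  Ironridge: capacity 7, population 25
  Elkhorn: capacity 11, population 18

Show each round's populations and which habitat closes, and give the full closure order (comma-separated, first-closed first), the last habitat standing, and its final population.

Closure order: Dunmere, Ironridge, Juniper, Elkhorn
Last habitat: Cedarfen with 96 animals

Round 1: Cedarfen=6 Dunmere=25 Elkhorn=18 Ironridge=25 Juniper=22 → close Dunmere (overflow 18)
  25÷4 = 6 each, +1 to first 1
Round 2: Cedarfen=13 Elkhorn=24 Ironridge=31 Juniper=28 → close Ironridge (overflow 24)
  31÷3 = 10 each, +1 to first 1
Round 3: Cedarfen=24 Elkhorn=34 Juniper=38 → close Juniper (overflow 30)
  38÷2 = 19 each, +1 to first 0
Round 4: Cedarfen=43 Elkhorn=53 → close Elkhorn (overflow 42)
  53÷1 = 53 each, +1 to first 0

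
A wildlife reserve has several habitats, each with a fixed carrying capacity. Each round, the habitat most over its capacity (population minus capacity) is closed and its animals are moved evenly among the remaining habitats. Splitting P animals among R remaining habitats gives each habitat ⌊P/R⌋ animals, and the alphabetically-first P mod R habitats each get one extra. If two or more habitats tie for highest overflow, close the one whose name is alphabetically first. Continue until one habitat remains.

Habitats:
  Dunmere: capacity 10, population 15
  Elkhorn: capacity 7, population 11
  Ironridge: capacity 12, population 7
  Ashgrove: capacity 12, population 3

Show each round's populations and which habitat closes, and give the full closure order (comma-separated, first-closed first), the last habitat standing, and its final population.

Closure order: Dunmere, Elkhorn, Ironridge
Last habitat: Ashgrove with 36 animals

Round 1: Ashgrove=3 Dunmere=15 Elkhorn=11 Ironridge=7 → close Dunmere (overflow 5)
  15÷3 = 5 each, +1 to first 0
Round 2: Ashgrove=8 Elkhorn=16 Ironridge=12 → close Elkhorn (overflow 9)
  16÷2 = 8 each, +1 to first 0
Round 3: Ashgrove=16 Ironridge=20 → close Ironridge (overflow 8)
  20÷1 = 20 each, +1 to first 0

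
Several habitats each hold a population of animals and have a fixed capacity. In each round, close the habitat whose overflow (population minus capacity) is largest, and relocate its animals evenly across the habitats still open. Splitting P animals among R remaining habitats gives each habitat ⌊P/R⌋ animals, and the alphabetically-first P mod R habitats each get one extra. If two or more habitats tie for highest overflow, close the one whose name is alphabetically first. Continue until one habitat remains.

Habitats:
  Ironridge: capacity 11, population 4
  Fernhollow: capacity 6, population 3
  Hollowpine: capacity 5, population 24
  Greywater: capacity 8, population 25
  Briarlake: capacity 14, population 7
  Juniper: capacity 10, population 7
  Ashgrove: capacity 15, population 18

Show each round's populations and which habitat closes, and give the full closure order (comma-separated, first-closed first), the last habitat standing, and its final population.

Round 1: Ashgrove=18 Briarlake=7 Fernhollow=3 Greywater=25 Hollowpine=24 Ironridge=4 Juniper=7 → close Hollowpine (overflow 19)
  24÷6 = 4 each, +1 to first 0
Round 2: Ashgrove=22 Briarlake=11 Fernhollow=7 Greywater=29 Ironridge=8 Juniper=11 → close Greywater (overflow 21)
  29÷5 = 5 each, +1 to first 4
Round 3: Ashgrove=28 Briarlake=17 Fernhollow=13 Ironridge=14 Juniper=16 → close Ashgrove (overflow 13)
  28÷4 = 7 each, +1 to first 0
Round 4: Briarlake=24 Fernhollow=20 Ironridge=21 Juniper=23 → close Fernhollow (overflow 14)
  20÷3 = 6 each, +1 to first 2
Round 5: Briarlake=31 Ironridge=28 Juniper=29 → close Juniper (overflow 19)
  29÷2 = 14 each, +1 to first 1
Round 6: Briarlake=46 Ironridge=42 → close Briarlake (overflow 32)
  46÷1 = 46 each, +1 to first 0

Closure order: Hollowpine, Greywater, Ashgrove, Fernhollow, Juniper, Briarlake
Last habitat: Ironridge with 88 animals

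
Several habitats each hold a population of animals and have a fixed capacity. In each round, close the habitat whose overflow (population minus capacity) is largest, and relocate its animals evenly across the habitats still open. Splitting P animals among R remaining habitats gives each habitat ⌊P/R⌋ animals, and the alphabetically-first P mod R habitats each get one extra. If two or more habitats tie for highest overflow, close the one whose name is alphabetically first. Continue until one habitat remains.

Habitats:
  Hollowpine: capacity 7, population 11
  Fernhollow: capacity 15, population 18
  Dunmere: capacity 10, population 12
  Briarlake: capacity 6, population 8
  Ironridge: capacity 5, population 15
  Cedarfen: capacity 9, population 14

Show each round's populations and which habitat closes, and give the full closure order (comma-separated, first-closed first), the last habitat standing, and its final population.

Round 1: Briarlake=8 Cedarfen=14 Dunmere=12 Fernhollow=18 Hollowpine=11 Ironridge=15 → close Ironridge (overflow 10)
  15÷5 = 3 each, +1 to first 0
Round 2: Briarlake=11 Cedarfen=17 Dunmere=15 Fernhollow=21 Hollowpine=14 → close Cedarfen (overflow 8)
  17÷4 = 4 each, +1 to first 1
Round 3: Briarlake=16 Dunmere=19 Fernhollow=25 Hollowpine=18 → close Hollowpine (overflow 11)
  18÷3 = 6 each, +1 to first 0
Round 4: Briarlake=22 Dunmere=25 Fernhollow=31 → close Briarlake (overflow 16)
  22÷2 = 11 each, +1 to first 0
Round 5: Dunmere=36 Fernhollow=42 → close Fernhollow (overflow 27)
  42÷1 = 42 each, +1 to first 0

Closure order: Ironridge, Cedarfen, Hollowpine, Briarlake, Fernhollow
Last habitat: Dunmere with 78 animals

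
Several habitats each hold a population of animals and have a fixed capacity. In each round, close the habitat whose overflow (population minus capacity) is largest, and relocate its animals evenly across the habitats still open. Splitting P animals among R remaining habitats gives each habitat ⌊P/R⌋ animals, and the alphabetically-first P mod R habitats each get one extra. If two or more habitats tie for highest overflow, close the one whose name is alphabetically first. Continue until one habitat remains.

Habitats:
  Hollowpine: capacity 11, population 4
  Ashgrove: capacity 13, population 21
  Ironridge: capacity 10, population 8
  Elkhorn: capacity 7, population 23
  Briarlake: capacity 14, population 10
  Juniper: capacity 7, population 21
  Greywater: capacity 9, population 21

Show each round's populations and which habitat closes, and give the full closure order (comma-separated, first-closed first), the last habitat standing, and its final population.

Round 1: Ashgrove=21 Briarlake=10 Elkhorn=23 Greywater=21 Hollowpine=4 Ironridge=8 Juniper=21 → close Elkhorn (overflow 16)
  23÷6 = 3 each, +1 to first 5
Round 2: Ashgrove=25 Briarlake=14 Greywater=25 Hollowpine=8 Ironridge=12 Juniper=24 → close Juniper (overflow 17)
  24÷5 = 4 each, +1 to first 4
Round 3: Ashgrove=30 Briarlake=19 Greywater=30 Hollowpine=13 Ironridge=16 → close Greywater (overflow 21)
  30÷4 = 7 each, +1 to first 2
Round 4: Ashgrove=38 Briarlake=27 Hollowpine=20 Ironridge=23 → close Ashgrove (overflow 25)
  38÷3 = 12 each, +1 to first 2
Round 5: Briarlake=40 Hollowpine=33 Ironridge=35 → close Briarlake (overflow 26)
  40÷2 = 20 each, +1 to first 0
Round 6: Hollowpine=53 Ironridge=55 → close Ironridge (overflow 45)
  55÷1 = 55 each, +1 to first 0

Closure order: Elkhorn, Juniper, Greywater, Ashgrove, Briarlake, Ironridge
Last habitat: Hollowpine with 108 animals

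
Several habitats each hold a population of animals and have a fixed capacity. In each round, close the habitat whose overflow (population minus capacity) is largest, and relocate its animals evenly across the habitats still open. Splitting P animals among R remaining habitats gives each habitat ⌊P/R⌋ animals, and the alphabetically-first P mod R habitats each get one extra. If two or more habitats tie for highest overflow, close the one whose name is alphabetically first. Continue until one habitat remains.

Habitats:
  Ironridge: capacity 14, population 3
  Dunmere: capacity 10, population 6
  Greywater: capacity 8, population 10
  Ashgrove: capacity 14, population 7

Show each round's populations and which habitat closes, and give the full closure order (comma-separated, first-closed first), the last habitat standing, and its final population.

Round 1: Ashgrove=7 Dunmere=6 Greywater=10 Ironridge=3 → close Greywater (overflow 2)
  10÷3 = 3 each, +1 to first 1
Round 2: Ashgrove=11 Dunmere=9 Ironridge=6 → close Dunmere (overflow -1)
  9÷2 = 4 each, +1 to first 1
Round 3: Ashgrove=16 Ironridge=10 → close Ashgrove (overflow 2)
  16÷1 = 16 each, +1 to first 0

Closure order: Greywater, Dunmere, Ashgrove
Last habitat: Ironridge with 26 animals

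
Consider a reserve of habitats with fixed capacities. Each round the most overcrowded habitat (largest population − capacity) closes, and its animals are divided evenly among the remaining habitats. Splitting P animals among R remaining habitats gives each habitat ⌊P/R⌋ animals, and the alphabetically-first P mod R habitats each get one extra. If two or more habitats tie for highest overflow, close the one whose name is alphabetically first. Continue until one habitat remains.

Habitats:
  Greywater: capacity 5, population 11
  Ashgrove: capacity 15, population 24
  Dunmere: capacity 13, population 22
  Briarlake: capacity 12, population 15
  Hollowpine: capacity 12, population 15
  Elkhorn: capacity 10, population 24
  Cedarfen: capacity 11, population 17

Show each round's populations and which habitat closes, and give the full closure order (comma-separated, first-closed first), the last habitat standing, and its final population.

Round 1: Ashgrove=24 Briarlake=15 Cedarfen=17 Dunmere=22 Elkhorn=24 Greywater=11 Hollowpine=15 → close Elkhorn (overflow 14)
  24÷6 = 4 each, +1 to first 0
Round 2: Ashgrove=28 Briarlake=19 Cedarfen=21 Dunmere=26 Greywater=15 Hollowpine=19 → close Ashgrove (overflow 13)
  28÷5 = 5 each, +1 to first 3
Round 3: Briarlake=25 Cedarfen=27 Dunmere=32 Greywater=20 Hollowpine=24 → close Dunmere (overflow 19)
  32÷4 = 8 each, +1 to first 0
Round 4: Briarlake=33 Cedarfen=35 Greywater=28 Hollowpine=32 → close Cedarfen (overflow 24)
  35÷3 = 11 each, +1 to first 2
Round 5: Briarlake=45 Greywater=40 Hollowpine=43 → close Greywater (overflow 35)
  40÷2 = 20 each, +1 to first 0
Round 6: Briarlake=65 Hollowpine=63 → close Briarlake (overflow 53)
  65÷1 = 65 each, +1 to first 0

Closure order: Elkhorn, Ashgrove, Dunmere, Cedarfen, Greywater, Briarlake
Last habitat: Hollowpine with 128 animals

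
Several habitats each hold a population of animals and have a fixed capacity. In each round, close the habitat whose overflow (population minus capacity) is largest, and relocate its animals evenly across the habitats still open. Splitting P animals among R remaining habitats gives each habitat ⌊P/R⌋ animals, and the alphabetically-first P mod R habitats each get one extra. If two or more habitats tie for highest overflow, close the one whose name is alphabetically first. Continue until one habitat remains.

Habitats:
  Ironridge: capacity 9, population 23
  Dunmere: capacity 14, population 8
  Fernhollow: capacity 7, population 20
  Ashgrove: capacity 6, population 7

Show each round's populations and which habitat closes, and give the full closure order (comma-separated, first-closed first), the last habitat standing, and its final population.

Closure order: Ironridge, Fernhollow, Ashgrove
Last habitat: Dunmere with 58 animals

Round 1: Ashgrove=7 Dunmere=8 Fernhollow=20 Ironridge=23 → close Ironridge (overflow 14)
  23÷3 = 7 each, +1 to first 2
Round 2: Ashgrove=15 Dunmere=16 Fernhollow=27 → close Fernhollow (overflow 20)
  27÷2 = 13 each, +1 to first 1
Round 3: Ashgrove=29 Dunmere=29 → close Ashgrove (overflow 23)
  29÷1 = 29 each, +1 to first 0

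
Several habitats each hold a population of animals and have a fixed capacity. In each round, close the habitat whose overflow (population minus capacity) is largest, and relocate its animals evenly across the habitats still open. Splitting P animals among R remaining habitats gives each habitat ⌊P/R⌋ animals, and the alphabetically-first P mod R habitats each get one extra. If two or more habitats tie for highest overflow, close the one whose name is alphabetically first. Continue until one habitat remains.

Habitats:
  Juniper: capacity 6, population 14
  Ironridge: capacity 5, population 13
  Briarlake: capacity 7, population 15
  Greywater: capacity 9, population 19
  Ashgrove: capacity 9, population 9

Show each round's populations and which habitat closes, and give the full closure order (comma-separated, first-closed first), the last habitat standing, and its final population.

Round 1: Ashgrove=9 Briarlake=15 Greywater=19 Ironridge=13 Juniper=14 → close Greywater (overflow 10)
  19÷4 = 4 each, +1 to first 3
Round 2: Ashgrove=14 Briarlake=20 Ironridge=18 Juniper=18 → close Briarlake (overflow 13)
  20÷3 = 6 each, +1 to first 2
Round 3: Ashgrove=21 Ironridge=25 Juniper=24 → close Ironridge (overflow 20)
  25÷2 = 12 each, +1 to first 1
Round 4: Ashgrove=34 Juniper=36 → close Juniper (overflow 30)
  36÷1 = 36 each, +1 to first 0

Closure order: Greywater, Briarlake, Ironridge, Juniper
Last habitat: Ashgrove with 70 animals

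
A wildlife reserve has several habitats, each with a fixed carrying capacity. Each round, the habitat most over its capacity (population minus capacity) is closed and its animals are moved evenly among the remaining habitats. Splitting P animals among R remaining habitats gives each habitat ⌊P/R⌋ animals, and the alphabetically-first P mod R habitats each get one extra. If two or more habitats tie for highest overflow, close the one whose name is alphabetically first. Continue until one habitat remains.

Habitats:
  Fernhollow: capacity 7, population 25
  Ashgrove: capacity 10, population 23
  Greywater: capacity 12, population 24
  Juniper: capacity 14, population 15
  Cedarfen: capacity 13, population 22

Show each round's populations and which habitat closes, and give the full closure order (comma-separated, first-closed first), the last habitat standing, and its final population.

Closure order: Fernhollow, Ashgrove, Greywater, Cedarfen
Last habitat: Juniper with 109 animals

Round 1: Ashgrove=23 Cedarfen=22 Fernhollow=25 Greywater=24 Juniper=15 → close Fernhollow (overflow 18)
  25÷4 = 6 each, +1 to first 1
Round 2: Ashgrove=30 Cedarfen=28 Greywater=30 Juniper=21 → close Ashgrove (overflow 20)
  30÷3 = 10 each, +1 to first 0
Round 3: Cedarfen=38 Greywater=40 Juniper=31 → close Greywater (overflow 28)
  40÷2 = 20 each, +1 to first 0
Round 4: Cedarfen=58 Juniper=51 → close Cedarfen (overflow 45)
  58÷1 = 58 each, +1 to first 0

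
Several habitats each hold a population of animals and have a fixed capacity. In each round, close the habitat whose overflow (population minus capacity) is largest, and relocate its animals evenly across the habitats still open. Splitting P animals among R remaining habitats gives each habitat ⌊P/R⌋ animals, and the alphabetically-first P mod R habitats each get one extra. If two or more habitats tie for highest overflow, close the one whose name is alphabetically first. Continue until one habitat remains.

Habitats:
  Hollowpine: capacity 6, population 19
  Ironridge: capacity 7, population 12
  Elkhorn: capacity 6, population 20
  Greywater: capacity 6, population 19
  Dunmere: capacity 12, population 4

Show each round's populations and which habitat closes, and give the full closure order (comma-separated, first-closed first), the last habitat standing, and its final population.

Round 1: Dunmere=4 Elkhorn=20 Greywater=19 Hollowpine=19 Ironridge=12 → close Elkhorn (overflow 14)
  20÷4 = 5 each, +1 to first 0
Round 2: Dunmere=9 Greywater=24 Hollowpine=24 Ironridge=17 → close Greywater (overflow 18)
  24÷3 = 8 each, +1 to first 0
Round 3: Dunmere=17 Hollowpine=32 Ironridge=25 → close Hollowpine (overflow 26)
  32÷2 = 16 each, +1 to first 0
Round 4: Dunmere=33 Ironridge=41 → close Ironridge (overflow 34)
  41÷1 = 41 each, +1 to first 0

Closure order: Elkhorn, Greywater, Hollowpine, Ironridge
Last habitat: Dunmere with 74 animals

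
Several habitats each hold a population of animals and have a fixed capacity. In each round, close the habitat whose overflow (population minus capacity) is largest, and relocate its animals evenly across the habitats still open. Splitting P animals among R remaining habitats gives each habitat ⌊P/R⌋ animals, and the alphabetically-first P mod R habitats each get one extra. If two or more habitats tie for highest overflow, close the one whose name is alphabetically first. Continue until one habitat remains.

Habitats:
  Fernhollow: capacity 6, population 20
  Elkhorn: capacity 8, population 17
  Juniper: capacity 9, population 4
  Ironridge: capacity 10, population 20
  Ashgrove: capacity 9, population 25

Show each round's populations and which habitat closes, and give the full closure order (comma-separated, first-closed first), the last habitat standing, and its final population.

Closure order: Ashgrove, Fernhollow, Elkhorn, Ironridge
Last habitat: Juniper with 86 animals

Round 1: Ashgrove=25 Elkhorn=17 Fernhollow=20 Ironridge=20 Juniper=4 → close Ashgrove (overflow 16)
  25÷4 = 6 each, +1 to first 1
Round 2: Elkhorn=24 Fernhollow=26 Ironridge=26 Juniper=10 → close Fernhollow (overflow 20)
  26÷3 = 8 each, +1 to first 2
Round 3: Elkhorn=33 Ironridge=35 Juniper=18 → close Elkhorn (overflow 25)
  33÷2 = 16 each, +1 to first 1
Round 4: Ironridge=52 Juniper=34 → close Ironridge (overflow 42)
  52÷1 = 52 each, +1 to first 0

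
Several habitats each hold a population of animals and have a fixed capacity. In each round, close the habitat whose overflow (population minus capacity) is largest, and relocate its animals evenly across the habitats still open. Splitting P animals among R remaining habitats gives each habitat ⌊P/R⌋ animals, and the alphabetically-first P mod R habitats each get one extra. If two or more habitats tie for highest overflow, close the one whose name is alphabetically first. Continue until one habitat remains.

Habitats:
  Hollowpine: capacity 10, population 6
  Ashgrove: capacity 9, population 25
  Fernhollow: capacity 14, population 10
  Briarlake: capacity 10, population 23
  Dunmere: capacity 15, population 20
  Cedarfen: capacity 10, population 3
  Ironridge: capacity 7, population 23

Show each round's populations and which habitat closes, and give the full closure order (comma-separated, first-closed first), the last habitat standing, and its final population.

Round 1: Ashgrove=25 Briarlake=23 Cedarfen=3 Dunmere=20 Fernhollow=10 Hollowpine=6 Ironridge=23 → close Ashgrove (overflow 16)
  25÷6 = 4 each, +1 to first 1
Round 2: Briarlake=28 Cedarfen=7 Dunmere=24 Fernhollow=14 Hollowpine=10 Ironridge=27 → close Ironridge (overflow 20)
  27÷5 = 5 each, +1 to first 2
Round 3: Briarlake=34 Cedarfen=13 Dunmere=29 Fernhollow=19 Hollowpine=15 → close Briarlake (overflow 24)
  34÷4 = 8 each, +1 to first 2
Round 4: Cedarfen=22 Dunmere=38 Fernhollow=27 Hollowpine=23 → close Dunmere (overflow 23)
  38÷3 = 12 each, +1 to first 2
Round 5: Cedarfen=35 Fernhollow=40 Hollowpine=35 → close Fernhollow (overflow 26)
  40÷2 = 20 each, +1 to first 0
Round 6: Cedarfen=55 Hollowpine=55 → close Cedarfen (overflow 45)
  55÷1 = 55 each, +1 to first 0

Closure order: Ashgrove, Ironridge, Briarlake, Dunmere, Fernhollow, Cedarfen
Last habitat: Hollowpine with 110 animals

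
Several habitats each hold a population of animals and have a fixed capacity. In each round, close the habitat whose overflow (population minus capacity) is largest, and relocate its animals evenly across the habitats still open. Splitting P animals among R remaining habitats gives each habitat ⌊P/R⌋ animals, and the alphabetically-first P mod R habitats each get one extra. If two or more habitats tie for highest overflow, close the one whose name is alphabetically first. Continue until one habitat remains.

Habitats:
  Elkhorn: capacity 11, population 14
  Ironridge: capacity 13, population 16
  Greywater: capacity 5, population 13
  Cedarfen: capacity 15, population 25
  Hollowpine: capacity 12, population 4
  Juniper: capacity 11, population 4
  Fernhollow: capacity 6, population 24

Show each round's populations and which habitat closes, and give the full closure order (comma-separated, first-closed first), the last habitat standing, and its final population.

Closure order: Fernhollow, Cedarfen, Greywater, Elkhorn, Ironridge, Hollowpine
Last habitat: Juniper with 100 animals

Round 1: Cedarfen=25 Elkhorn=14 Fernhollow=24 Greywater=13 Hollowpine=4 Ironridge=16 Juniper=4 → close Fernhollow (overflow 18)
  24÷6 = 4 each, +1 to first 0
Round 2: Cedarfen=29 Elkhorn=18 Greywater=17 Hollowpine=8 Ironridge=20 Juniper=8 → close Cedarfen (overflow 14)
  29÷5 = 5 each, +1 to first 4
Round 3: Elkhorn=24 Greywater=23 Hollowpine=14 Ironridge=26 Juniper=13 → close Greywater (overflow 18)
  23÷4 = 5 each, +1 to first 3
Round 4: Elkhorn=30 Hollowpine=20 Ironridge=32 Juniper=18 → close Elkhorn (overflow 19)
  30÷3 = 10 each, +1 to first 0
Round 5: Hollowpine=30 Ironridge=42 Juniper=28 → close Ironridge (overflow 29)
  42÷2 = 21 each, +1 to first 0
Round 6: Hollowpine=51 Juniper=49 → close Hollowpine (overflow 39)
  51÷1 = 51 each, +1 to first 0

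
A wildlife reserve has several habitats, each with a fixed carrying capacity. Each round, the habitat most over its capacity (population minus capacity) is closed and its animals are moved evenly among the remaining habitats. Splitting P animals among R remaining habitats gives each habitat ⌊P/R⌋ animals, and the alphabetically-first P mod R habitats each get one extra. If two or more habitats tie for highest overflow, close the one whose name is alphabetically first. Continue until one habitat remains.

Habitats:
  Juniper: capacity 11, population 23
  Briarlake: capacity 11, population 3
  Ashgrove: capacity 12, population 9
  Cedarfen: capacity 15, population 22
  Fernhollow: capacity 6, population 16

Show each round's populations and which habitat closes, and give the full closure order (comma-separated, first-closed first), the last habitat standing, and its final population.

Round 1: Ashgrove=9 Briarlake=3 Cedarfen=22 Fernhollow=16 Juniper=23 → close Juniper (overflow 12)
  23÷4 = 5 each, +1 to first 3
Round 2: Ashgrove=15 Briarlake=9 Cedarfen=28 Fernhollow=21 → close Fernhollow (overflow 15)
  21÷3 = 7 each, +1 to first 0
Round 3: Ashgrove=22 Briarlake=16 Cedarfen=35 → close Cedarfen (overflow 20)
  35÷2 = 17 each, +1 to first 1
Round 4: Ashgrove=40 Briarlake=33 → close Ashgrove (overflow 28)
  40÷1 = 40 each, +1 to first 0

Closure order: Juniper, Fernhollow, Cedarfen, Ashgrove
Last habitat: Briarlake with 73 animals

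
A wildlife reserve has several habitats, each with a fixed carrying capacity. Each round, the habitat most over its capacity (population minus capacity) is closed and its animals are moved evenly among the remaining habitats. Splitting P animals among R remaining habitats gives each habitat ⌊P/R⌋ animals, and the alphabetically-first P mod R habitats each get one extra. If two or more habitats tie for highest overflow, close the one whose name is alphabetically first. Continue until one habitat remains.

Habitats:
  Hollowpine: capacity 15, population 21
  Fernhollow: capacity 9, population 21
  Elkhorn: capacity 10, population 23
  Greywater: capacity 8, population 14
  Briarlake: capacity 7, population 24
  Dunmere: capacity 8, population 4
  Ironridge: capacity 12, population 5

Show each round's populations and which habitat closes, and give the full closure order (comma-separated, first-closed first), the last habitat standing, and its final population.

Closure order: Briarlake, Elkhorn, Fernhollow, Greywater, Hollowpine, Dunmere
Last habitat: Ironridge with 112 animals

Round 1: Briarlake=24 Dunmere=4 Elkhorn=23 Fernhollow=21 Greywater=14 Hollowpine=21 Ironridge=5 → close Briarlake (overflow 17)
  24÷6 = 4 each, +1 to first 0
Round 2: Dunmere=8 Elkhorn=27 Fernhollow=25 Greywater=18 Hollowpine=25 Ironridge=9 → close Elkhorn (overflow 17)
  27÷5 = 5 each, +1 to first 2
Round 3: Dunmere=14 Fernhollow=31 Greywater=23 Hollowpine=30 Ironridge=14 → close Fernhollow (overflow 22)
  31÷4 = 7 each, +1 to first 3
Round 4: Dunmere=22 Greywater=31 Hollowpine=38 Ironridge=21 → close Greywater (overflow 23)
  31÷3 = 10 each, +1 to first 1
Round 5: Dunmere=33 Hollowpine=48 Ironridge=31 → close Hollowpine (overflow 33)
  48÷2 = 24 each, +1 to first 0
Round 6: Dunmere=57 Ironridge=55 → close Dunmere (overflow 49)
  57÷1 = 57 each, +1 to first 0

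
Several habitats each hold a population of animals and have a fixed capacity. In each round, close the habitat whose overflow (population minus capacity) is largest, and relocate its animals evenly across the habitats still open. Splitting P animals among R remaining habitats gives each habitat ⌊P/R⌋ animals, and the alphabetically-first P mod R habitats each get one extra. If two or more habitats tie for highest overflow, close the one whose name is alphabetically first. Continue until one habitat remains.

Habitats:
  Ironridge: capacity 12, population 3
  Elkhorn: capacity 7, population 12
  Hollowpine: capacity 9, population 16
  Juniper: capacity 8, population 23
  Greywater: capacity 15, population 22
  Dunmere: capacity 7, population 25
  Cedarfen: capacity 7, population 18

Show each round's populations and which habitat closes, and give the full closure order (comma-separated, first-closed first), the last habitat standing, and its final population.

Round 1: Cedarfen=18 Dunmere=25 Elkhorn=12 Greywater=22 Hollowpine=16 Ironridge=3 Juniper=23 → close Dunmere (overflow 18)
  25÷6 = 4 each, +1 to first 1
Round 2: Cedarfen=23 Elkhorn=16 Greywater=26 Hollowpine=20 Ironridge=7 Juniper=27 → close Juniper (overflow 19)
  27÷5 = 5 each, +1 to first 2
Round 3: Cedarfen=29 Elkhorn=22 Greywater=31 Hollowpine=25 Ironridge=12 → close Cedarfen (overflow 22)
  29÷4 = 7 each, +1 to first 1
Round 4: Elkhorn=30 Greywater=38 Hollowpine=32 Ironridge=19 → close Elkhorn (overflow 23)
  30÷3 = 10 each, +1 to first 0
Round 5: Greywater=48 Hollowpine=42 Ironridge=29 → close Greywater (overflow 33)
  48÷2 = 24 each, +1 to first 0
Round 6: Hollowpine=66 Ironridge=53 → close Hollowpine (overflow 57)
  66÷1 = 66 each, +1 to first 0

Closure order: Dunmere, Juniper, Cedarfen, Elkhorn, Greywater, Hollowpine
Last habitat: Ironridge with 119 animals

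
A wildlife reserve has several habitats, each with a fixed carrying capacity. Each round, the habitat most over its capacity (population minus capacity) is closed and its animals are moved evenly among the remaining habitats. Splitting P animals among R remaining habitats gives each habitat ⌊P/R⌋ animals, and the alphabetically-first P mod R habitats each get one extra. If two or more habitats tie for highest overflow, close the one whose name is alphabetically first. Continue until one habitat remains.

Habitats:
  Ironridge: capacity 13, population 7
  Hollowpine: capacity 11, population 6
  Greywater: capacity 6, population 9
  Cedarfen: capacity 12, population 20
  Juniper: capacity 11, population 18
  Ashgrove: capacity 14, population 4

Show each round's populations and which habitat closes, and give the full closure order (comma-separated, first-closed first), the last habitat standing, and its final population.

Round 1: Ashgrove=4 Cedarfen=20 Greywater=9 Hollowpine=6 Ironridge=7 Juniper=18 → close Cedarfen (overflow 8)
  20÷5 = 4 each, +1 to first 0
Round 2: Ashgrove=8 Greywater=13 Hollowpine=10 Ironridge=11 Juniper=22 → close Juniper (overflow 11)
  22÷4 = 5 each, +1 to first 2
Round 3: Ashgrove=14 Greywater=19 Hollowpine=15 Ironridge=16 → close Greywater (overflow 13)
  19÷3 = 6 each, +1 to first 1
Round 4: Ashgrove=21 Hollowpine=21 Ironridge=22 → close Hollowpine (overflow 10)
  21÷2 = 10 each, +1 to first 1
Round 5: Ashgrove=32 Ironridge=32 → close Ironridge (overflow 19)
  32÷1 = 32 each, +1 to first 0

Closure order: Cedarfen, Juniper, Greywater, Hollowpine, Ironridge
Last habitat: Ashgrove with 64 animals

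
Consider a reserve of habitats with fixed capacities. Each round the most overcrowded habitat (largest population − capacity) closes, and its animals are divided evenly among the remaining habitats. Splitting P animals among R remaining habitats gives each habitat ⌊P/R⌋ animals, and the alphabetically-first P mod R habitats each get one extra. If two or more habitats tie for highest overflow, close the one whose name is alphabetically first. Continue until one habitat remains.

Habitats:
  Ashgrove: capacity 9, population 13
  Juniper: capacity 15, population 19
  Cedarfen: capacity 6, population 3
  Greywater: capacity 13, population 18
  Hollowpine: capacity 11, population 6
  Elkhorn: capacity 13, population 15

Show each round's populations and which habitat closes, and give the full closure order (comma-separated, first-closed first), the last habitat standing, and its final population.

Closure order: Greywater, Ashgrove, Juniper, Elkhorn, Cedarfen
Last habitat: Hollowpine with 74 animals

Round 1: Ashgrove=13 Cedarfen=3 Elkhorn=15 Greywater=18 Hollowpine=6 Juniper=19 → close Greywater (overflow 5)
  18÷5 = 3 each, +1 to first 3
Round 2: Ashgrove=17 Cedarfen=7 Elkhorn=19 Hollowpine=9 Juniper=22 → close Ashgrove (overflow 8)
  17÷4 = 4 each, +1 to first 1
Round 3: Cedarfen=12 Elkhorn=23 Hollowpine=13 Juniper=26 → close Juniper (overflow 11)
  26÷3 = 8 each, +1 to first 2
Round 4: Cedarfen=21 Elkhorn=32 Hollowpine=21 → close Elkhorn (overflow 19)
  32÷2 = 16 each, +1 to first 0
Round 5: Cedarfen=37 Hollowpine=37 → close Cedarfen (overflow 31)
  37÷1 = 37 each, +1 to first 0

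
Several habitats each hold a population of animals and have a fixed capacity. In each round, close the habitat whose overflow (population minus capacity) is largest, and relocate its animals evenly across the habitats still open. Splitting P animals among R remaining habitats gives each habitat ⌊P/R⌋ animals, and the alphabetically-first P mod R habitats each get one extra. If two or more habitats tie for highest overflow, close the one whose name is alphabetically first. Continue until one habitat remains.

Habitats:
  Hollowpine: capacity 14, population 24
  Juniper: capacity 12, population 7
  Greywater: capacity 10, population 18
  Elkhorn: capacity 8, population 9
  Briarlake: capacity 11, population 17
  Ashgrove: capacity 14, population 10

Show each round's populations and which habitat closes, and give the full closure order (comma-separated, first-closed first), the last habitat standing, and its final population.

Round 1: Ashgrove=10 Briarlake=17 Elkhorn=9 Greywater=18 Hollowpine=24 Juniper=7 → close Hollowpine (overflow 10)
  24÷5 = 4 each, +1 to first 4
Round 2: Ashgrove=15 Briarlake=22 Elkhorn=14 Greywater=23 Juniper=11 → close Greywater (overflow 13)
  23÷4 = 5 each, +1 to first 3
Round 3: Ashgrove=21 Briarlake=28 Elkhorn=20 Juniper=16 → close Briarlake (overflow 17)
  28÷3 = 9 each, +1 to first 1
Round 4: Ashgrove=31 Elkhorn=29 Juniper=25 → close Elkhorn (overflow 21)
  29÷2 = 14 each, +1 to first 1
Round 5: Ashgrove=46 Juniper=39 → close Ashgrove (overflow 32)
  46÷1 = 46 each, +1 to first 0

Closure order: Hollowpine, Greywater, Briarlake, Elkhorn, Ashgrove
Last habitat: Juniper with 85 animals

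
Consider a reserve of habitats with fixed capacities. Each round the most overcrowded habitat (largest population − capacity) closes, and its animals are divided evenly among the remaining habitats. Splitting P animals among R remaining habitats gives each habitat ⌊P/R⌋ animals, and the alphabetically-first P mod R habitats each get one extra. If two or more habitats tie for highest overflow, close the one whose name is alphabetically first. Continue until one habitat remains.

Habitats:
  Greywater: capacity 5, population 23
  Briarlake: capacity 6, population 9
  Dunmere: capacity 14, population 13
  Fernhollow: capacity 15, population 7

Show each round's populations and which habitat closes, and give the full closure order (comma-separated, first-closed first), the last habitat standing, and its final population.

Closure order: Greywater, Briarlake, Dunmere
Last habitat: Fernhollow with 52 animals

Round 1: Briarlake=9 Dunmere=13 Fernhollow=7 Greywater=23 → close Greywater (overflow 18)
  23÷3 = 7 each, +1 to first 2
Round 2: Briarlake=17 Dunmere=21 Fernhollow=14 → close Briarlake (overflow 11)
  17÷2 = 8 each, +1 to first 1
Round 3: Dunmere=30 Fernhollow=22 → close Dunmere (overflow 16)
  30÷1 = 30 each, +1 to first 0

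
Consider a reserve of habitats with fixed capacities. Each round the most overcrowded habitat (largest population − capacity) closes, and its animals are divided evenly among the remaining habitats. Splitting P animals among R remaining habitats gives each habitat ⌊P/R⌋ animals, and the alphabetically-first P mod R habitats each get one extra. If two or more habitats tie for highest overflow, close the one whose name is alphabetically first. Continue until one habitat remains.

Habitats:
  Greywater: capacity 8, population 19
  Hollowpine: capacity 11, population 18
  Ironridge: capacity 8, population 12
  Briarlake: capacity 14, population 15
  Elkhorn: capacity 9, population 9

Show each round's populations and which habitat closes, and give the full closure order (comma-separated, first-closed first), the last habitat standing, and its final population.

Round 1: Briarlake=15 Elkhorn=9 Greywater=19 Hollowpine=18 Ironridge=12 → close Greywater (overflow 11)
  19÷4 = 4 each, +1 to first 3
Round 2: Briarlake=20 Elkhorn=14 Hollowpine=23 Ironridge=16 → close Hollowpine (overflow 12)
  23÷3 = 7 each, +1 to first 2
Round 3: Briarlake=28 Elkhorn=22 Ironridge=23 → close Ironridge (overflow 15)
  23÷2 = 11 each, +1 to first 1
Round 4: Briarlake=40 Elkhorn=33 → close Briarlake (overflow 26)
  40÷1 = 40 each, +1 to first 0

Closure order: Greywater, Hollowpine, Ironridge, Briarlake
Last habitat: Elkhorn with 73 animals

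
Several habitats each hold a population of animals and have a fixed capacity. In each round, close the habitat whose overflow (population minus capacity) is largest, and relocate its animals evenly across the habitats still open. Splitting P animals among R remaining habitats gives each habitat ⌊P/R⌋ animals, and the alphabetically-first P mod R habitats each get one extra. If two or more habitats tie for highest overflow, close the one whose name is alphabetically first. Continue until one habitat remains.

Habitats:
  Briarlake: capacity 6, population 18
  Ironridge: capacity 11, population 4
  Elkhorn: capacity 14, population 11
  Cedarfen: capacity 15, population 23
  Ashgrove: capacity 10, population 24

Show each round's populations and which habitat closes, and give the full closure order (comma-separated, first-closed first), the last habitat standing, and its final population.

Round 1: Ashgrove=24 Briarlake=18 Cedarfen=23 Elkhorn=11 Ironridge=4 → close Ashgrove (overflow 14)
  24÷4 = 6 each, +1 to first 0
Round 2: Briarlake=24 Cedarfen=29 Elkhorn=17 Ironridge=10 → close Briarlake (overflow 18)
  24÷3 = 8 each, +1 to first 0
Round 3: Cedarfen=37 Elkhorn=25 Ironridge=18 → close Cedarfen (overflow 22)
  37÷2 = 18 each, +1 to first 1
Round 4: Elkhorn=44 Ironridge=36 → close Elkhorn (overflow 30)
  44÷1 = 44 each, +1 to first 0

Closure order: Ashgrove, Briarlake, Cedarfen, Elkhorn
Last habitat: Ironridge with 80 animals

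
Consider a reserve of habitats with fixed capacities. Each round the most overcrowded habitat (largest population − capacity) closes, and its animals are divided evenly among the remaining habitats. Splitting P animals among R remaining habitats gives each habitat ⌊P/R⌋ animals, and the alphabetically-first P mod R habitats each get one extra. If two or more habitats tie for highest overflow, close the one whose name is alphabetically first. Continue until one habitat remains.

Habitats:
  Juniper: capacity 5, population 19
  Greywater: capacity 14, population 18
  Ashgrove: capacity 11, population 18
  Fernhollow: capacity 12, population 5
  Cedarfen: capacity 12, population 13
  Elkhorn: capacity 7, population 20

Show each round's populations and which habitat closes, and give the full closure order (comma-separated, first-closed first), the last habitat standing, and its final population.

Closure order: Juniper, Elkhorn, Ashgrove, Greywater, Cedarfen
Last habitat: Fernhollow with 93 animals

Round 1: Ashgrove=18 Cedarfen=13 Elkhorn=20 Fernhollow=5 Greywater=18 Juniper=19 → close Juniper (overflow 14)
  19÷5 = 3 each, +1 to first 4
Round 2: Ashgrove=22 Cedarfen=17 Elkhorn=24 Fernhollow=9 Greywater=21 → close Elkhorn (overflow 17)
  24÷4 = 6 each, +1 to first 0
Round 3: Ashgrove=28 Cedarfen=23 Fernhollow=15 Greywater=27 → close Ashgrove (overflow 17)
  28÷3 = 9 each, +1 to first 1
Round 4: Cedarfen=33 Fernhollow=24 Greywater=36 → close Greywater (overflow 22)
  36÷2 = 18 each, +1 to first 0
Round 5: Cedarfen=51 Fernhollow=42 → close Cedarfen (overflow 39)
  51÷1 = 51 each, +1 to first 0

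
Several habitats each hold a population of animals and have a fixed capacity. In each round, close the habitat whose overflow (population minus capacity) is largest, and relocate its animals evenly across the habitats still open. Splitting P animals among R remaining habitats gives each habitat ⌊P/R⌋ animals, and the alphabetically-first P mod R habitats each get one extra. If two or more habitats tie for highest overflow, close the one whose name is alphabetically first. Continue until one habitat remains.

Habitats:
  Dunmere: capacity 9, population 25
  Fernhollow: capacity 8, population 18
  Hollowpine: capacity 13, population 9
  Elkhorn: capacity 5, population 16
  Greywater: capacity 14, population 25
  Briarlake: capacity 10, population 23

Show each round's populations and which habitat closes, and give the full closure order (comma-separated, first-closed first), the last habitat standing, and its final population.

Closure order: Dunmere, Briarlake, Elkhorn, Fernhollow, Greywater
Last habitat: Hollowpine with 116 animals

Round 1: Briarlake=23 Dunmere=25 Elkhorn=16 Fernhollow=18 Greywater=25 Hollowpine=9 → close Dunmere (overflow 16)
  25÷5 = 5 each, +1 to first 0
Round 2: Briarlake=28 Elkhorn=21 Fernhollow=23 Greywater=30 Hollowpine=14 → close Briarlake (overflow 18)
  28÷4 = 7 each, +1 to first 0
Round 3: Elkhorn=28 Fernhollow=30 Greywater=37 Hollowpine=21 → close Elkhorn (overflow 23)
  28÷3 = 9 each, +1 to first 1
Round 4: Fernhollow=40 Greywater=46 Hollowpine=30 → close Fernhollow (overflow 32)
  40÷2 = 20 each, +1 to first 0
Round 5: Greywater=66 Hollowpine=50 → close Greywater (overflow 52)
  66÷1 = 66 each, +1 to first 0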